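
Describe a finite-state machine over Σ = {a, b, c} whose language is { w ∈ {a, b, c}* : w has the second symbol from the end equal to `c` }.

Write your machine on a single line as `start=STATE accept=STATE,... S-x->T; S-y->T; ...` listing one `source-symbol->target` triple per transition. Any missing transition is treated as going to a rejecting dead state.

start=s0; accept=s10,s11,s12; s0-a->s1; s0-b->s2; s0-c->s3; s1-a->s4; s1-b->s5; s1-c->s6; s2-a->s7; s2-b->s8; s2-c->s9; s3-a->s10; s3-b->s11; s3-c->s12; s4-a->s4; s4-b->s5; s4-c->s6; s5-a->s7; s5-b->s8; s5-c->s9; s6-a->s10; s6-b->s11; s6-c->s12; s7-a->s4; s7-b->s5; s7-c->s6; s8-a->s7; s8-b->s8; s8-c->s9; s9-a->s10; s9-b->s11; s9-c->s12; s10-a->s4; s10-b->s5; s10-c->s6; s11-a->s7; s11-b->s8; s11-c->s9; s12-a->s10; s12-b->s11; s12-c->s12

Because acceptance depends on a position counted from the end, the machine has to buffer the most recent 2 symbols. Make each state the string of the last up-to-2 symbols read; on input `x` shift the window left and append `x`. Accept when the buffered window has length 2 and begins with `c`.
A 13-state machine:
          a    b    c  
>  s0     s1   s2   s3 
   s1     s4   s5   s6 
   s2     s7   s8   s9 
   s3    s10  s11  s12 
   s4     s4   s5   s6 
   s5     s7   s8   s9 
   s6    s10  s11  s12 
   s7     s4   s5   s6 
   s8     s7   s8   s9 
   s9    s10  s11  s12 
 * s10    s4   s5   s6 
 * s11    s7   s8   s9 
 * s12   s10  s11  s12 
(> = start, * = accepting)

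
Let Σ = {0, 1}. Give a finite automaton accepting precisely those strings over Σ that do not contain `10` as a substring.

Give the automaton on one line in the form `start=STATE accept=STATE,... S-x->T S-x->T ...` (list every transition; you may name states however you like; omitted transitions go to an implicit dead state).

start=A accept=A,B A-0->A A-1->B B-0->C B-1->B C-0->C C-1->C

This is the complement of 'contains `10`'. Use the same substring-matching states — A through C holding how much of `10` has just been matched — but flip the accepting set: everything except the trap C accepts.
       0  1 
>* A   A  B 
 * B   C  B 
   C   C  C 
(> = start, * = accepting)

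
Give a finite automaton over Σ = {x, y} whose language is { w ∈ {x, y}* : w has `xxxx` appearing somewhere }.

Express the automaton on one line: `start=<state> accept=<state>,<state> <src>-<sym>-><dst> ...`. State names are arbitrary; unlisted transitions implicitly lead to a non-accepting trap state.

start=A accept=E A-x->B A-y->A B-x->C B-y->A C-x->D C-y->A D-x->E D-y->A E-x->E E-y->E

States A..D record the length of the longest prefix of `xxxx` that matches the current input suffix. Reaching E means `xxxx` has been seen, and we stay there forever. Accept from E.
5 states suffice.
       x  y 
>  A   B  A 
   B   C  A 
   C   D  A 
   D   E  A 
 * E   E  E 
(> = start, * = accepting)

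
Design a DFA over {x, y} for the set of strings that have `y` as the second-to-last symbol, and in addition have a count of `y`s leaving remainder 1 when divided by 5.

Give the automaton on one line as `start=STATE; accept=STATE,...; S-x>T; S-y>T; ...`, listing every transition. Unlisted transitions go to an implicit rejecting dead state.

start=q0; accept=q5,q22; q0-x>q1; q0-y>q2; q1-x>q3; q1-y>q4; q2-x>q5; q2-y>q6; q3-x>q3; q3-y>q4; q4-x>q5; q4-y>q6; q5-x>q7; q5-y>q8; q6-x>q9; q6-y>q10; q7-x>q7; q7-y>q8; q8-x>q9; q8-y>q10; q9-x>q11; q9-y>q12; q10-x>q13; q10-y>q14; q11-x>q11; q11-y>q12; q12-x>q13; q12-y>q14; q13-x>q15; q13-y>q16; q14-x>q17; q14-y>q18; q15-x>q15; q15-y>q16; q16-x>q17; q16-y>q18; q17-x>q19; q17-y>q20; q18-x>q21; q18-y>q22; q19-x>q19; q19-y>q20; q20-x>q21; q20-y>q22; q21-x>q3; q21-y>q4; q22-x>q5; q22-y>q6

Build one automaton per condition and run them in lockstep. The first has 7 states tracking the last 2 symbols read; the second has 5 states tracking the count of `y`s modulo 5. A product state is a pair (one from each), accepting exactly when both do.
          x    y  
>  q0     q1   q2 
   q1     q3   q4 
   q2     q5   q6 
   q3     q3   q4 
   q4     q5   q6 
 * q5     q7   q8 
   q6     q9  q10 
   q7     q7   q8 
   q8     q9  q10 
   q9    q11  q12 
   q10   q13  q14 
   q11   q11  q12 
   q12   q13  q14 
   q13   q15  q16 
   q14   q17  q18 
   q15   q15  q16 
   q16   q17  q18 
   q17   q19  q20 
   q18   q21  q22 
   q19   q19  q20 
   q20   q21  q22 
   q21    q3   q4 
 * q22    q5   q6 
(> = start, * = accepting)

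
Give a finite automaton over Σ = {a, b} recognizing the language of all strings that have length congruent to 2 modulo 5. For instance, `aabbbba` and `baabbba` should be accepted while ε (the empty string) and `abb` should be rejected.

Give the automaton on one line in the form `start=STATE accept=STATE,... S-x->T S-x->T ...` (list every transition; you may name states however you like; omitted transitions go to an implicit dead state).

start=S0 accept=S2 S0-a->S1 S0-b->S1 S1-a->S2 S1-b->S2 S2-a->S3 S2-b->S3 S3-a->S4 S3-b->S4 S4-a->S0 S4-b->S0

Only the length mod 5 matters, so use a 5-cycle: from any state, every input symbol moves to the next state, wrapping S4 back to S0. Mark S2 accepting.
With 5 states:
        a   b  
>  S0   S1  S1 
   S1   S2  S2 
 * S2   S3  S3 
   S3   S4  S4 
   S4   S0  S0 
(> = start, * = accepting)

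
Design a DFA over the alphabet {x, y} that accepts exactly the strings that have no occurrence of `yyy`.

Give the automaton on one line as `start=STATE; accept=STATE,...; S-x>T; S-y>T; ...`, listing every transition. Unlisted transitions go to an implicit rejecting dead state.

Track partial matches of the forbidden pattern `yyy`. State D is a dead state reached once `yyy` has occurred; every other state accepts. A means no part of `yyy` is currently matched.
A 4-state machine:
       x  y 
>* A   A  B 
 * B   A  C 
 * C   A  D 
   D   D  D 
(> = start, * = accepting)

start=A; accept=A,B,C; A-x>A; A-y>B; B-x>A; B-y>C; C-x>A; C-y>D; D-x>D; D-y>D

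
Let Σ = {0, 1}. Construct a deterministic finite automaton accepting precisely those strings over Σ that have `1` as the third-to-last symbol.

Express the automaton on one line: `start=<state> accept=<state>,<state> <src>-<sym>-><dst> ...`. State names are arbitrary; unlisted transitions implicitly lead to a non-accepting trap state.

start=S0 accept=S11,S12,S13,S14 S0-0->S1 S0-1->S2 S1-0->S3 S1-1->S4 S2-0->S5 S2-1->S6 S3-0->S7 S3-1->S8 S4-0->S9 S4-1->S10 S5-0->S11 S5-1->S12 S6-0->S13 S6-1->S14 S7-0->S7 S7-1->S8 S8-0->S9 S8-1->S10 S9-0->S11 S9-1->S12 S10-0->S13 S10-1->S14 S11-0->S7 S11-1->S8 S12-0->S9 S12-1->S10 S13-0->S11 S13-1->S12 S14-0->S13 S14-1->S14

A DFA must remember the last 3 symbols (since which symbol is third-to-last isn't known until the input ends). Use one state per possible window of the last ≤3 symbols; accept from those whose window starts with `1`.
          0    1  
>  S0     S1   S2 
   S1     S3   S4 
   S2     S5   S6 
   S3     S7   S8 
   S4     S9  S10 
   S5    S11  S12 
   S6    S13  S14 
   S7     S7   S8 
   S8     S9  S10 
   S9    S11  S12 
   S10   S13  S14 
 * S11    S7   S8 
 * S12    S9  S10 
 * S13   S11  S12 
 * S14   S13  S14 
(> = start, * = accepting)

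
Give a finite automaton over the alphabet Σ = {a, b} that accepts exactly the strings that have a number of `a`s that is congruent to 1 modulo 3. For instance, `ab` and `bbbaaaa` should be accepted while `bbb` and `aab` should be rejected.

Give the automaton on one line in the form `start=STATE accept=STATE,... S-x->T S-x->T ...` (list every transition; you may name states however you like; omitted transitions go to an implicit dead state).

Keep the running count of `a`s modulo 3: each `a` advances along the cycle s0 → s1 → s2 → s0 while other symbols loop. Accept at s1.
        a   b  
>  s0   s1  s0 
 * s1   s2  s1 
   s2   s0  s2 
(> = start, * = accepting)

start=s0 accept=s1 s0-a->s1 s0-b->s0 s1-a->s2 s1-b->s1 s2-a->s0 s2-b->s2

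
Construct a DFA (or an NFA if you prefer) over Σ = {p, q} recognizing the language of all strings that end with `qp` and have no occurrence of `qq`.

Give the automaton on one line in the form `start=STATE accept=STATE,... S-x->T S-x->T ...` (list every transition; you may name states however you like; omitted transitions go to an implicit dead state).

start=S0 accept=S2 S0-p->S0 S0-q->S1 S1-p->S2 S1-q->S3 S2-p->S0 S2-q->S1 S3-p->S4 S3-q->S3 S4-p->S5 S4-q->S3 S5-p->S5 S5-q->S3

Handle the two conditions separately and then intersect. The first has 3 states tracking how much of the suffix `qp` has currently been matched; the second has 3 states tracking partial matches of the forbidden pattern `qq`. A product state is a pair (one from each), accepting exactly when both do.
        p   q  
>  S0   S0  S1 
   S1   S2  S3 
 * S2   S0  S1 
   S3   S4  S3 
   S4   S5  S3 
   S5   S5  S3 
(> = start, * = accepting)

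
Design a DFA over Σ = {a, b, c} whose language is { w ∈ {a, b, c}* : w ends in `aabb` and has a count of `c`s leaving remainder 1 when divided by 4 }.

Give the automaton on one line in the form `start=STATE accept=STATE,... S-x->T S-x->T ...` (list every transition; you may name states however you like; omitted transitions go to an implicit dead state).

start=q0 accept=q7 q0-a->q0 q0-b->q0 q0-c->q1 q1-a->q2 q1-b->q1 q1-c->q3 q2-a->q4 q2-b->q1 q2-c->q3 q3-a->q3 q3-b->q3 q3-c->q5 q4-a->q4 q4-b->q6 q4-c->q3 q5-a->q5 q5-b->q5 q5-c->q0 q6-a->q2 q6-b->q7 q6-c->q3 q7-a->q2 q7-b->q1 q7-c->q3

Handle the two conditions separately and then intersect. One (5 states) tracks how much of the suffix `aabb` has currently been matched; the other (4 states) tracks the count of `c`s modulo 4. Each combined state is a pair, one component from each; accept when both components accept. After merging equivalent states the machine shrinks.
        a   b   c  
>  q0   q0  q0  q1 
   q1   q2  q1  q3 
   q2   q4  q1  q3 
   q3   q3  q3  q5 
   q4   q4  q6  q3 
   q5   q5  q5  q0 
   q6   q2  q7  q3 
 * q7   q2  q1  q3 
(> = start, * = accepting)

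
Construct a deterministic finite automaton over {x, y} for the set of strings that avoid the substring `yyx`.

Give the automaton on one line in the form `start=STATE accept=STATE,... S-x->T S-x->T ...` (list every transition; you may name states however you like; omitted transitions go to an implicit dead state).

start=s0 accept=s0,s1,s2 s0-x->s0 s0-y->s1 s1-x->s0 s1-y->s2 s2-x->s3 s2-y->s2 s3-x->s3 s3-y->s3

Track partial matches of the forbidden pattern `yyx`. State s3 is a dead state reached once `yyx` has occurred; every other state accepts. s0 means no part of `yyx` is currently matched.
4 states suffice.
        x   y  
>* s0   s0  s1 
 * s1   s0  s2 
 * s2   s3  s2 
   s3   s3  s3 
(> = start, * = accepting)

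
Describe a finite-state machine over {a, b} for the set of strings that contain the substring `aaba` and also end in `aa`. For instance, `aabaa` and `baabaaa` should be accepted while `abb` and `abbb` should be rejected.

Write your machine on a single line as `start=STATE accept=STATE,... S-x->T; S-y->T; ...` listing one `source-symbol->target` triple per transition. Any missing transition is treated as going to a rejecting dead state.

Handle the two conditions separately and then intersect. The first has 5 states tracking whether and how much of `aaba` has been seen; the second has 3 states tracking how much of the suffix `aa` has currently been matched. A product state is a pair (one from each), accepting exactly when both do.
        a   b  
>  s0   s1  s0 
   s1   s2  s0 
   s2   s2  s3 
   s3   s4  s0 
   s4   s5  s6 
 * s5   s5  s6 
   s6   s4  s6 
(> = start, * = accepting)

start=s0; accept=s5; s0-a->s1; s0-b->s0; s1-a->s2; s1-b->s0; s2-a->s2; s2-b->s3; s3-a->s4; s3-b->s0; s4-a->s5; s4-b->s6; s5-a->s5; s5-b->s6; s6-a->s4; s6-b->s6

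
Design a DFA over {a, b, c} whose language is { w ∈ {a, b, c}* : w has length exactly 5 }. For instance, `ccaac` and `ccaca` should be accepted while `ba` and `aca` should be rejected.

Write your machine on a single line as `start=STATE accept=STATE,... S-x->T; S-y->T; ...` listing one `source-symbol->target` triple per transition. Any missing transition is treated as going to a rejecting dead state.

We only need to distinguish lengths 0, 1, …, 5, and '>5'. Chain s0 → s1 → s2 → s3 → s4 → s5 → s6 on every symbol, with s6 looping. Accepting states: {s5}.
        a   b   c  
>  s0   s1  s1  s1 
   s1   s2  s2  s2 
   s2   s3  s3  s3 
   s3   s4  s4  s4 
   s4   s5  s5  s5 
 * s5   s6  s6  s6 
   s6   s6  s6  s6 
(> = start, * = accepting)

start=s0; accept=s5; s0-a->s1; s0-b->s1; s0-c->s1; s1-a->s2; s1-b->s2; s1-c->s2; s2-a->s3; s2-b->s3; s2-c->s3; s3-a->s4; s3-b->s4; s3-c->s4; s4-a->s5; s4-b->s5; s4-c->s5; s5-a->s6; s5-b->s6; s5-c->s6; s6-a->s6; s6-b->s6; s6-c->s6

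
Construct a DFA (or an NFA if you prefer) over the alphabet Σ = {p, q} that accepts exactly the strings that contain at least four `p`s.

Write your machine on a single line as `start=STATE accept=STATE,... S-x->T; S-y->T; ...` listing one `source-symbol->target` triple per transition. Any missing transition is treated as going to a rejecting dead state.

start=S0; accept=S4,S5; S0-p->S1; S0-q->S0; S1-p->S2; S1-q->S1; S2-p->S3; S2-q->S2; S3-p->S4; S3-q->S3; S4-p->S5; S4-q->S4; S5-p->S5; S5-q->S5

Only the number of `p`s matters, and only up to 5. Make a chain S0 → S1 → S2 → S3 → S4 → S5 advanced by each `p` (with S5 absorbing); every other symbol self-loops. The accepting set is {S4, S5}.
        p   q  
>  S0   S1  S0 
   S1   S2  S1 
   S2   S3  S2 
   S3   S4  S3 
 * S4   S5  S4 
 * S5   S5  S5 
(> = start, * = accepting)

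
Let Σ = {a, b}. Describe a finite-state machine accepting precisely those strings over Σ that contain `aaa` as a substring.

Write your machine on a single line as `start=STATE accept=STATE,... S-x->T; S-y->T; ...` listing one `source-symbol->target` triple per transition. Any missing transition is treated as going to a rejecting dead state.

start=q0; accept=q3; q0-a->q1; q0-b->q0; q1-a->q2; q1-b->q0; q2-a->q3; q2-b->q0; q3-a->q3; q3-b->q3

States q0..q2 record the length of the longest prefix of `aaa` that matches the current input suffix. Reaching q3 means `aaa` has been seen, and we stay there forever. Accept from q3.
4 states suffice.
        a   b  
>  q0   q1  q0 
   q1   q2  q0 
   q2   q3  q0 
 * q3   q3  q3 
(> = start, * = accepting)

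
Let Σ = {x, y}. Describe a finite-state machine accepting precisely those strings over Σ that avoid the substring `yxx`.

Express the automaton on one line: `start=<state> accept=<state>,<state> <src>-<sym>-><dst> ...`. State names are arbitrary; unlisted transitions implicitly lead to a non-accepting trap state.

start=A accept=A,B,C A-x->A A-y->B B-x->C B-y->B C-x->D C-y->B D-x->D D-y->D

Track partial matches of the forbidden pattern `yxx`. State D is a dead state reached once `yxx` has occurred; every other state accepts. A means no part of `yxx` is currently matched.
With 4 states:
       x  y 
>* A   A  B 
 * B   C  B 
 * C   D  B 
   D   D  D 
(> = start, * = accepting)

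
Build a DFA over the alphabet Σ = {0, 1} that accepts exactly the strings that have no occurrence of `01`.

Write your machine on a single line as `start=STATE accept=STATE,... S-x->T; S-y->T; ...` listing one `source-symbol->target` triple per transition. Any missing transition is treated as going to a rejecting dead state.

start=A; accept=A,B; A-0->B; A-1->A; B-0->B; B-1->C; C-0->C; C-1->C

Track partial matches of the forbidden pattern `01`. State C is a dead state reached once `01` has occurred; every other state accepts. A means no part of `01` is currently matched.
3 states suffice.
       0  1 
>* A   B  A 
 * B   B  C 
   C   C  C 
(> = start, * = accepting)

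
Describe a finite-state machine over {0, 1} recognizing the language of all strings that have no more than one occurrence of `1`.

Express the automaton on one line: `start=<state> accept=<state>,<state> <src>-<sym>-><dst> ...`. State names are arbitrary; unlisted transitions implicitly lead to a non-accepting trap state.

Count `1`s, saturating at 2: state A means no `1` yet, B means one `1` seen, C means more than one. Each `1` increments (capped at C); other symbols loop. Accept from {A, B}.
       0  1 
>* A   A  B 
 * B   B  C 
   C   C  C 
(> = start, * = accepting)

start=A accept=A,B A-0->A A-1->B B-0->B B-1->C C-0->C C-1->C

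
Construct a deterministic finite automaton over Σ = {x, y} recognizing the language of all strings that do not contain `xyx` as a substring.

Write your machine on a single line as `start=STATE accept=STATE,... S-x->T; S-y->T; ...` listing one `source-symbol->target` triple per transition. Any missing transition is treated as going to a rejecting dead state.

start=A; accept=A,B,C; A-x->B; A-y->A; B-x->B; B-y->C; C-x->D; C-y->A; D-x->D; D-y->D

Track partial matches of the forbidden pattern `xyx`. State D is a dead state reached once `xyx` has occurred; every other state accepts. A means no part of `xyx` is currently matched.
       x  y 
>* A   B  A 
 * B   B  C 
 * C   D  A 
   D   D  D 
(> = start, * = accepting)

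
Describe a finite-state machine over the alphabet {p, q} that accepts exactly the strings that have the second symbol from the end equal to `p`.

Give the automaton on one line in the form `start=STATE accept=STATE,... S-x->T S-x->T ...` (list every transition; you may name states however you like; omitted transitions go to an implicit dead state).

start=S0 accept=S3,S4 S0-p->S1 S0-q->S2 S1-p->S3 S1-q->S4 S2-p->S5 S2-q->S6 S3-p->S3 S3-q->S4 S4-p->S5 S4-q->S6 S5-p->S3 S5-q->S4 S6-p->S5 S6-q->S6

A DFA must remember the last 2 symbols (since which symbol is second-to-last isn't known until the input ends). Use one state per possible window of the last ≤2 symbols; accept from those whose window starts with `p`.
        p   q  
>  S0   S1  S2 
   S1   S3  S4 
   S2   S5  S6 
 * S3   S3  S4 
 * S4   S5  S6 
   S5   S3  S4 
   S6   S5  S6 
(> = start, * = accepting)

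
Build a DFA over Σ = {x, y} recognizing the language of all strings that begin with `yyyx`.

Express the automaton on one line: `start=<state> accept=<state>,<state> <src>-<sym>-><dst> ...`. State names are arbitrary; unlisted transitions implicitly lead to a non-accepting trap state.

start=q0 accept=q4 q0-x->q5 q0-y->q1 q1-x->q5 q1-y->q2 q2-x->q5 q2-y->q3 q3-x->q4 q3-y->q5 q4-x->q4 q4-y->q4 q5-x->q5 q5-y->q5

Check the first 4 symbols one by one: q0 through q3 record how many have matched `yyyx` so far; any wrong symbol goes to the dead state q5. After all 4 match we enter the accepting sink q4.
        x   y  
>  q0   q5  q1 
   q1   q5  q2 
   q2   q5  q3 
   q3   q4  q5 
 * q4   q4  q4 
   q5   q5  q5 
(> = start, * = accepting)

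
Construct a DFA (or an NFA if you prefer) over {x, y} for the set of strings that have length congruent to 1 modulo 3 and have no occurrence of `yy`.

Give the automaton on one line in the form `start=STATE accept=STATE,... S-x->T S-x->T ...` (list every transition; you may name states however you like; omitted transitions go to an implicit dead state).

start=q0 accept=q1,q2 q0-x->q1 q0-y->q2 q1-x->q3 q1-y->q4 q2-x->q3 q2-y->q5 q3-x->q0 q3-y->q6 q4-x->q0 q4-y->q5 q5-x->q5 q5-y->q5 q6-x->q1 q6-y->q5

Build one automaton per condition and run them in lockstep. The first has 3 states tracking the input length modulo 3; the second has 3 states tracking partial matches of the forbidden pattern `yy`. A product state is a pair (one from each), accepting exactly when both do. After merging equivalent states the machine shrinks.
With 7 states:
        x   y  
>  q0   q1  q2 
 * q1   q3  q4 
 * q2   q3  q5 
   q3   q0  q6 
   q4   q0  q5 
   q5   q5  q5 
   q6   q1  q5 
(> = start, * = accepting)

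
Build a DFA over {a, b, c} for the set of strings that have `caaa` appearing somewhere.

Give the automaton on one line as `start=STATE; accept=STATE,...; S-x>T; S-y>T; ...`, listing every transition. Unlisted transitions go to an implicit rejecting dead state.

start=s0; accept=s4; s0-a>s0; s0-b>s0; s0-c>s1; s1-a>s2; s1-b>s0; s1-c>s1; s2-a>s3; s2-b>s0; s2-c>s1; s3-a>s4; s3-b>s0; s3-c>s1; s4-a>s4; s4-b>s4; s4-c>s4

States s0..s3 record the length of the longest prefix of `caaa` that matches the current input suffix. Reaching s4 means `caaa` has been seen, and we stay there forever. Accept from s4.
A 5-state machine:
        a   b   c  
>  s0   s0  s0  s1 
   s1   s2  s0  s1 
   s2   s3  s0  s1 
   s3   s4  s0  s1 
 * s4   s4  s4  s4 
(> = start, * = accepting)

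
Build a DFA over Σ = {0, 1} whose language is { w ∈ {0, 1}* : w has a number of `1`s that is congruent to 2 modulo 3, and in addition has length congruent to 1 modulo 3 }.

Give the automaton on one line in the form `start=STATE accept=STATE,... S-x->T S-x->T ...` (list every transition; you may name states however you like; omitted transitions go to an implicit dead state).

Handle the two conditions separately and then intersect. The first has 3 states tracking the count of `1`s modulo 3; the second has 3 states tracking the input length modulo 3. A product state is a pair (one from each), accepting exactly when both do.
A 9-state machine:
        0   1  
>  S0   S1  S2 
   S1   S3  S4 
   S2   S4  S5 
   S3   S0  S6 
   S4   S6  S7 
   S5   S7  S0 
   S6   S2  S8 
   S7   S8  S1 
 * S8   S5  S3 
(> = start, * = accepting)

start=S0 accept=S8 S0-0->S1 S0-1->S2 S1-0->S3 S1-1->S4 S2-0->S4 S2-1->S5 S3-0->S0 S3-1->S6 S4-0->S6 S4-1->S7 S5-0->S7 S5-1->S0 S6-0->S2 S6-1->S8 S7-0->S8 S7-1->S1 S8-0->S5 S8-1->S3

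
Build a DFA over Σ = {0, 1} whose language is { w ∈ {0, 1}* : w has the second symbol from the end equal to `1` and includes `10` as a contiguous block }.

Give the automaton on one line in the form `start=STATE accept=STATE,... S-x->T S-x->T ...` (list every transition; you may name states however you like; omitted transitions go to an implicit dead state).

start=q0 accept=q2,q5 q0-0->q0 q0-1->q1 q1-0->q2 q1-1->q1 q2-0->q3 q2-1->q4 q3-0->q3 q3-1->q4 q4-0->q2 q4-1->q5 q5-0->q2 q5-1->q5

Run two small machines in parallel and take their product. One (7 states) tracks the last 2 symbols read; the other (3 states) tracks whether and how much of `10` has been seen. Each combined state is a pair, one component from each; accept when both components accept. After merging equivalent states the machine shrinks.
        0   1  
>  q0   q0  q1 
   q1   q2  q1 
 * q2   q3  q4 
   q3   q3  q4 
   q4   q2  q5 
 * q5   q2  q5 
(> = start, * = accepting)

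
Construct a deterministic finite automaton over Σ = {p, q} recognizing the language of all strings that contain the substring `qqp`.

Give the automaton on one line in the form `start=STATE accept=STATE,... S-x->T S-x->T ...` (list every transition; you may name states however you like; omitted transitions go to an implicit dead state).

start=A accept=D A-p->A A-q->B B-p->A B-q->C C-p->D C-q->C D-p->D D-q->D

States A..C record the length of the longest prefix of `qqp` that matches the current input suffix. Reaching D means `qqp` has been seen, and we stay there forever. Accept from D.
       p  q 
>  A   A  B 
   B   A  C 
   C   D  C 
 * D   D  D 
(> = start, * = accepting)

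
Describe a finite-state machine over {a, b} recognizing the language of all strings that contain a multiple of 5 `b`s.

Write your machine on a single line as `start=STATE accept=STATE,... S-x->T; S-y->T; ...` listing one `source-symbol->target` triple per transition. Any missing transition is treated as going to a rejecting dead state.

start=q0; accept=q0; q0-a->q0; q0-b->q1; q1-a->q1; q1-b->q2; q2-a->q2; q2-b->q3; q3-a->q3; q3-b->q4; q4-a->q4; q4-b->q0

The only thing that matters is how many `b`s have appeared, reduced mod 5. Use one state per residue: q0 for 0, …, q4 for 4. Reading `b` moves to the next residue; anything else stays put. q0 is accepting.
With 5 states:
        a   b  
>* q0   q0  q1 
   q1   q1  q2 
   q2   q2  q3 
   q3   q3  q4 
   q4   q4  q0 
(> = start, * = accepting)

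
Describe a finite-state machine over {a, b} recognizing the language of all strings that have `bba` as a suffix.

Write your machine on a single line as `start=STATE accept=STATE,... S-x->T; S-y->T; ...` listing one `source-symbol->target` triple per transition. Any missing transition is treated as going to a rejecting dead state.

start=S0; accept=S3; S0-a->S0; S0-b->S1; S1-a->S0; S1-b->S2; S2-a->S3; S2-b->S2; S3-a->S0; S3-b->S1

Let each state record the length of the longest suffix of the input read so far that is also a prefix of `bba`. S1 means the last symbol is `b`; S2 means the last 2 symbols are `bb`; S3 means the last 3 symbols are `bba`. Accept only at S3, where the string currently ends in `bba`.
4 states suffice.
        a   b  
>  S0   S0  S1 
   S1   S0  S2 
   S2   S3  S2 
 * S3   S0  S1 
(> = start, * = accepting)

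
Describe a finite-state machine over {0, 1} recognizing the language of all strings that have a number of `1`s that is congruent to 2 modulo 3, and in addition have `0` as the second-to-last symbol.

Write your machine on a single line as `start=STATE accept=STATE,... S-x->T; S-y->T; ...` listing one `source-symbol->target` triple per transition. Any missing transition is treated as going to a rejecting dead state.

start=A; accept=E,G; A-0->A; A-1->B; B-0->C; B-1->D; C-0->C; C-1->E; D-0->F; D-1->A; E-0->F; E-1->A; F-0->G; F-1->A; G-0->G; G-1->A

Handle the two conditions separately and then intersect. One (3 states) tracks the count of `1`s modulo 3; the other (7 states) tracks the last 2 symbols read. Each combined state is a pair, one component from each; accept when both components accept. Equivalent product states are then merged.
A 7-state machine:
       0  1 
>  A   A  B 
   B   C  D 
   C   C  E 
   D   F  A 
 * E   F  A 
   F   G  A 
 * G   G  A 
(> = start, * = accepting)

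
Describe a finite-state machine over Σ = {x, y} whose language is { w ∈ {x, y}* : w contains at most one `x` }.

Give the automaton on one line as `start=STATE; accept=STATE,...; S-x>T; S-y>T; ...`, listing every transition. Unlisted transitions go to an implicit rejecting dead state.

Count `x`s, saturating at 2: state q0 means no `x` yet, q1 means one `x` seen, q2 means more than one. Each `x` increments (capped at q2); other symbols loop. Accept from {q0, q1}.
A 3-state machine:
        x   y  
>* q0   q1  q0 
 * q1   q2  q1 
   q2   q2  q2 
(> = start, * = accepting)

start=q0; accept=q0,q1; q0-x>q1; q0-y>q0; q1-x>q2; q1-y>q1; q2-x>q2; q2-y>q2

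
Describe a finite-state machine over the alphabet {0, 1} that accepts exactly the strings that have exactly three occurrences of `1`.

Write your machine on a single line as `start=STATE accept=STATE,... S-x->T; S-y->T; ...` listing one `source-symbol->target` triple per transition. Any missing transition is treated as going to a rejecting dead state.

start=S0; accept=S3; S0-0->S0; S0-1->S1; S1-0->S1; S1-1->S2; S2-0->S2; S2-1->S3; S3-0->S3; S3-1->S4; S4-0->S4; S4-1->S4

Only the number of `1`s matters, and only up to 4. Make a chain S0 → S1 → S2 → S3 → S4 advanced by each `1` (with S4 absorbing); every other symbol self-loops. The accepting set is {S3}.
A 5-state machine:
        0   1  
>  S0   S0  S1 
   S1   S1  S2 
   S2   S2  S3 
 * S3   S3  S4 
   S4   S4  S4 
(> = start, * = accepting)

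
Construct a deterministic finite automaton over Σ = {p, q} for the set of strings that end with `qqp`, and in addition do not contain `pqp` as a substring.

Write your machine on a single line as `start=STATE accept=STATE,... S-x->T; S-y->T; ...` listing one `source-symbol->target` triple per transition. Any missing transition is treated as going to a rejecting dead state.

start=S0; accept=S6; S0-p->S1; S0-q->S2; S1-p->S1; S1-q->S3; S2-p->S1; S2-q->S4; S3-p->S5; S3-q->S4; S4-p->S6; S4-q->S4; S5-p->S5; S5-q->S5; S6-p->S1; S6-q->S3

Handle the two conditions separately and then intersect. One (4 states) tracks how much of the suffix `qqp` has currently been matched; the other (4 states) tracks partial matches of the forbidden pattern `pqp`. Each combined state is a pair, one component from each; accept when both components accept. Equivalent product states are then merged.
A 7-state machine:
        p   q  
>  S0   S1  S2 
   S1   S1  S3 
   S2   S1  S4 
   S3   S5  S4 
   S4   S6  S4 
   S5   S5  S5 
 * S6   S1  S3 
(> = start, * = accepting)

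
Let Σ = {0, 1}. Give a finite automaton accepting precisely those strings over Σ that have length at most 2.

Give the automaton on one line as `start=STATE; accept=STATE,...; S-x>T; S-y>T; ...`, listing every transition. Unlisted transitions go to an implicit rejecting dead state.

We only need to distinguish lengths 0, 1, …, 2, and '>2'. Chain q0 → q1 → q2 → q3 on every symbol, with q3 looping. Accepting states: {q0, q1, q2}.
A 4-state machine:
        0   1  
>* q0   q1  q1 
 * q1   q2  q2 
 * q2   q3  q3 
   q3   q3  q3 
(> = start, * = accepting)

start=q0; accept=q0,q1,q2; q0-0>q1; q0-1>q1; q1-0>q2; q1-1>q2; q2-0>q3; q2-1>q3; q3-0>q3; q3-1>q3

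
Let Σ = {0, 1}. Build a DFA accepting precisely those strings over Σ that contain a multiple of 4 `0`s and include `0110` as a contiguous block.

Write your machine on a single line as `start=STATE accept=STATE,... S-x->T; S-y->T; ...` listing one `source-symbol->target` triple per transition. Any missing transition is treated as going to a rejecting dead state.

start=q0; accept=q17; q0-0->q1; q0-1->q0; q1-0->q2; q1-1->q3; q2-0->q4; q2-1->q5; q3-0->q2; q3-1->q6; q4-0->q7; q4-1->q8; q5-0->q4; q5-1->q9; q6-0->q10; q6-1->q11; q7-0->q1; q7-1->q12; q8-0->q7; q8-1->q13; q9-0->q14; q9-1->q15; q10-0->q14; q10-1->q10; q11-0->q2; q11-1->q11; q12-0->q1; q12-1->q16; q13-0->q17; q13-1->q18; q14-0->q17; q14-1->q14; q15-0->q4; q15-1->q15; q16-0->q19; q16-1->q0; q17-0->q19; q17-1->q17; q18-0->q7; q18-1->q18; q19-0->q10; q19-1->q19

Handle the two conditions separately and then intersect. The first has 4 states tracking the count of `0`s modulo 4; the second has 5 states tracking whether and how much of `0110` has been seen. A product state is a pair (one from each), accepting exactly when both do.
With 20 states:
          0    1  
>  q0     q1   q0 
   q1     q2   q3 
   q2     q4   q5 
   q3     q2   q6 
   q4     q7   q8 
   q5     q4   q9 
   q6    q10  q11 
   q7     q1  q12 
   q8     q7  q13 
   q9    q14  q15 
   q10   q14  q10 
   q11    q2  q11 
   q12    q1  q16 
   q13   q17  q18 
   q14   q17  q14 
   q15    q4  q15 
   q16   q19   q0 
 * q17   q19  q17 
   q18    q7  q18 
   q19   q10  q19 
(> = start, * = accepting)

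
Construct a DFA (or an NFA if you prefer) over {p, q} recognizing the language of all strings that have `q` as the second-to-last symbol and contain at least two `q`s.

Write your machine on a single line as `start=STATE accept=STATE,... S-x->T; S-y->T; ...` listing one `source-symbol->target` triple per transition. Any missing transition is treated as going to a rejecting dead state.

start=s0; accept=s3,s5; s0-p->s0; s0-q->s1; s1-p->s2; s1-q->s3; s2-p->s2; s2-q->s4; s3-p->s5; s3-q->s3; s4-p->s5; s4-q->s3; s5-p->s2; s5-q->s4

Handle the two conditions separately and then intersect. The first has 7 states tracking the last 2 symbols read; the second has 4 states tracking the count of `q`s, saturating at 3. A product state is a pair (one from each), accepting exactly when both do. Minimizing collapses redundant product states.
With 6 states:
        p   q  
>  s0   s0  s1 
   s1   s2  s3 
   s2   s2  s4 
 * s3   s5  s3 
   s4   s5  s3 
 * s5   s2  s4 
(> = start, * = accepting)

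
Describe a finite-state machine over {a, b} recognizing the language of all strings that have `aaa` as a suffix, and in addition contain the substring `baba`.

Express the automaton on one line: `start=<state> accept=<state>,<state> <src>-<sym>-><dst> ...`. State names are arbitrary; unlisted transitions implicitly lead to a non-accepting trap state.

Run two small machines in parallel and take their product. The first has 4 states tracking how much of the suffix `aaa` has currently been matched; the second has 5 states tracking whether and how much of `baba` has been seen. A product state is a pair (one from each), accepting exactly when both do. Minimizing collapses redundant product states.
With 8 states:
        a   b  
>  s0   s0  s1 
   s1   s2  s1 
   s2   s0  s3 
   s3   s4  s1 
   s4   s5  s6 
   s5   s7  s6 
   s6   s4  s6 
 * s7   s7  s6 
(> = start, * = accepting)

start=s0 accept=s7 s0-a->s0 s0-b->s1 s1-a->s2 s1-b->s1 s2-a->s0 s2-b->s3 s3-a->s4 s3-b->s1 s4-a->s5 s4-b->s6 s5-a->s7 s5-b->s6 s6-a->s4 s6-b->s6 s7-a->s7 s7-b->s6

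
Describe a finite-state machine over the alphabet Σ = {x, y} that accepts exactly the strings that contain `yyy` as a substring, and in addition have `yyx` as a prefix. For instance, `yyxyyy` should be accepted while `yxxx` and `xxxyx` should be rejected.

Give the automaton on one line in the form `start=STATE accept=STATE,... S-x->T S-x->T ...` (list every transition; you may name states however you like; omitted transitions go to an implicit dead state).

start=s0 accept=s10 s0-x->s1 s0-y->s2 s1-x->s1 s1-y->s3 s2-x->s1 s2-y->s4 s3-x->s1 s3-y->s5 s4-x->s6 s4-y->s7 s5-x->s1 s5-y->s7 s6-x->s6 s6-y->s8 s7-x->s7 s7-y->s7 s8-x->s6 s8-y->s9 s9-x->s6 s9-y->s10 s10-x->s10 s10-y->s10

Build one automaton per condition and run them in lockstep. One (4 states) tracks whether and how much of `yyy` has been seen; the other (5 states) tracks whether the input so far still matches the prefix `yyx`. Each combined state is a pair, one component from each; accept when both components accept.
With 11 states:
          x    y  
>  s0     s1   s2 
   s1     s1   s3 
   s2     s1   s4 
   s3     s1   s5 
   s4     s6   s7 
   s5     s1   s7 
   s6     s6   s8 
   s7     s7   s7 
   s8     s6   s9 
   s9     s6  s10 
 * s10   s10  s10 
(> = start, * = accepting)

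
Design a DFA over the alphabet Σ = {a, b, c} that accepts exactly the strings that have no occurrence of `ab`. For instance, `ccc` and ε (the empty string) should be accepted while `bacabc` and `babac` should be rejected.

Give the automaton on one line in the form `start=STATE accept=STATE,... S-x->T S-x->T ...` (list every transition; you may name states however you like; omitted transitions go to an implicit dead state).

This is the complement of 'contains `ab`'. Use the same substring-matching states — s0 through s2 holding how much of `ab` has just been matched — but flip the accepting set: everything except the trap s2 accepts.
A 3-state machine:
        a   b   c  
>* s0   s1  s0  s0 
 * s1   s1  s2  s0 
   s2   s2  s2  s2 
(> = start, * = accepting)

start=s0 accept=s0,s1 s0-a->s1 s0-b->s0 s0-c->s0 s1-a->s1 s1-b->s2 s1-c->s0 s2-a->s2 s2-b->s2 s2-c->s2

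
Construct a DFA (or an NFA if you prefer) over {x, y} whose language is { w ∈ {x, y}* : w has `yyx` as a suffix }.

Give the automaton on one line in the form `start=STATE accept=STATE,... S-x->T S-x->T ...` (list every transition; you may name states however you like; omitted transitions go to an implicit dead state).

Let each state record the length of the longest suffix of the input read so far that is also a prefix of `yyx`. B means the last symbol is `y`; C means the last 2 symbols are `yy`; D means the last 3 symbols are `yyx`. Accept only at D, where the string currently ends in `yyx`.
4 states suffice.
       x  y 
>  A   A  B 
   B   A  C 
   C   D  C 
 * D   A  B 
(> = start, * = accepting)

start=A accept=D A-x->A A-y->B B-x->A B-y->C C-x->D C-y->C D-x->A D-y->B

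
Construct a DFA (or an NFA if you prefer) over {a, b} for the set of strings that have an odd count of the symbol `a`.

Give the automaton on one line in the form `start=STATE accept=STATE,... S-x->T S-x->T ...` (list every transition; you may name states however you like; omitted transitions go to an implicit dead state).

start=q0 accept=q1 q0-a->q1 q0-b->q0 q1-a->q0 q1-b->q1

The only thing that matters is how many `a`s have appeared, reduced mod 2. Use one state per residue: q0 for 0, …, q1 for 1. Reading `a` moves to the next residue; anything else stays put. q1 is accepting.
With 2 states:
        a   b  
>  q0   q1  q0 
 * q1   q0  q1 
(> = start, * = accepting)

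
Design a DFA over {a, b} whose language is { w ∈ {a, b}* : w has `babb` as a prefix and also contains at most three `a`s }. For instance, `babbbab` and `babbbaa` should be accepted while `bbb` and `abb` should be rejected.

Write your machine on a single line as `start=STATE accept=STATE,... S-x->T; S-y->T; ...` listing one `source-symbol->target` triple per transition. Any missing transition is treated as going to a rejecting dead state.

Build one automaton per condition and run them in lockstep. The first has 6 states tracking whether the input so far still matches the prefix `babb`; the second has 5 states tracking the count of `a`s, saturating at 4. A product state is a pair (one from each), accepting exactly when both do. Equivalent product states are then merged.
An 8-state machine:
        a   b  
>  s0   s1  s2 
   s1   s1  s1 
   s2   s3  s1 
   s3   s1  s4 
   s4   s1  s5 
 * s5   s6  s5 
 * s6   s7  s6 
 * s7   s1  s7 
(> = start, * = accepting)

start=s0; accept=s5,s6,s7; s0-a->s1; s0-b->s2; s1-a->s1; s1-b->s1; s2-a->s3; s2-b->s1; s3-a->s1; s3-b->s4; s4-a->s1; s4-b->s5; s5-a->s6; s5-b->s5; s6-a->s7; s6-b->s6; s7-a->s1; s7-b->s7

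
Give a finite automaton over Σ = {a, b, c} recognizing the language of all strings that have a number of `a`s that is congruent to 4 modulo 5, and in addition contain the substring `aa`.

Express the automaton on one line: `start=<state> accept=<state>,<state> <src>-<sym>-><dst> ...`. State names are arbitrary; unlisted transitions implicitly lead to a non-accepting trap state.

start=s0 accept=s6 s0-a->s1 s0-b->s0 s0-c->s0 s1-a->s2 s1-b->s3 s1-c->s3 s2-a->s4 s2-b->s2 s2-c->s2 s3-a->s5 s3-b->s3 s3-c->s3 s4-a->s6 s4-b->s4 s4-c->s4 s5-a->s4 s5-b->s7 s5-c->s7 s6-a->s8 s6-b->s6 s6-c->s6 s7-a->s9 s7-b->s7 s7-c->s7 s8-a->s10 s8-b->s8 s8-c->s8 s9-a->s6 s9-b->s11 s9-c->s11 s10-a->s2 s10-b->s10 s10-c->s10 s11-a->s12 s11-b->s11 s11-c->s11 s12-a->s8 s12-b->s13 s12-c->s13 s13-a->s14 s13-b->s13 s13-c->s13 s14-a->s10 s14-b->s0 s14-c->s0

Run two small machines in parallel and take their product. The first has 5 states tracking the count of `a`s modulo 5; the second has 3 states tracking whether and how much of `aa` has been seen. A product state is a pair (one from each), accepting exactly when both do.
A 15-state machine:
          a    b    c  
>  s0     s1   s0   s0 
   s1     s2   s3   s3 
   s2     s4   s2   s2 
   s3     s5   s3   s3 
   s4     s6   s4   s4 
   s5     s4   s7   s7 
 * s6     s8   s6   s6 
   s7     s9   s7   s7 
   s8    s10   s8   s8 
   s9     s6  s11  s11 
   s10    s2  s10  s10 
   s11   s12  s11  s11 
   s12    s8  s13  s13 
   s13   s14  s13  s13 
   s14   s10   s0   s0 
(> = start, * = accepting)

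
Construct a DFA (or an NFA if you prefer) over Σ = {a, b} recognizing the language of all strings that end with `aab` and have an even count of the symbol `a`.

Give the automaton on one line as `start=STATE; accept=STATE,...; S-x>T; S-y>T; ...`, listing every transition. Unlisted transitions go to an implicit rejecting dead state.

Run two small machines in parallel and take their product. The first has 4 states tracking how much of the suffix `aab` has currently been matched; the second has 2 states tracking the count of `a`s modulo 2. A product state is a pair (one from each), accepting exactly when both do. Equivalent product states are then merged.
        a   b  
>  q0   q1  q0 
   q1   q2  q3 
   q2   q1  q4 
   q3   q0  q3 
 * q4   q1  q0 
(> = start, * = accepting)

start=q0; accept=q4; q0-a>q1; q0-b>q0; q1-a>q2; q1-b>q3; q2-a>q1; q2-b>q4; q3-a>q0; q3-b>q3; q4-a>q1; q4-b>q0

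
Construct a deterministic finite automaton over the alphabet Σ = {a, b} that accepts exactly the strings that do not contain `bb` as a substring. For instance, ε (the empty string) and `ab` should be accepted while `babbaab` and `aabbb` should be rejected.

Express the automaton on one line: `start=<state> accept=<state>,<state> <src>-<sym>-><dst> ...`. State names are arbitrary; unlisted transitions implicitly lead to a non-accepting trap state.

This is the complement of 'contains `bb`'. Use the same substring-matching states — S0 through S2 holding how much of `bb` has just been matched — but flip the accepting set: everything except the trap S2 accepts.
        a   b  
>* S0   S0  S1 
 * S1   S0  S2 
   S2   S2  S2 
(> = start, * = accepting)

start=S0 accept=S0,S1 S0-a->S0 S0-b->S1 S1-a->S0 S1-b->S2 S2-a->S2 S2-b->S2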